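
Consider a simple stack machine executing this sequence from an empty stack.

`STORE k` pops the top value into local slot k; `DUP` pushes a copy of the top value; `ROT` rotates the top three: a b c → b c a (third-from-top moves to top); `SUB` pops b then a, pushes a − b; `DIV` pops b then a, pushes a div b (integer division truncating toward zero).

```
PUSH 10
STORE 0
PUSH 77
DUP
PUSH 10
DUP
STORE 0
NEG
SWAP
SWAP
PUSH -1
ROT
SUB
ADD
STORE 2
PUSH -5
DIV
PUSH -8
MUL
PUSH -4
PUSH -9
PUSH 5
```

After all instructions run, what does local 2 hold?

-88

PUSH 10 → 10
STORE 0 → (empty)
PUSH 77 → 77
DUP     → 77 77
PUSH 10 → 77 77 10
DUP     → 77 77 10 10
STORE 0 → 77 77 10
NEG     → 77 77 -10
SWAP    → 77 -10 77
SWAP    → 77 77 -10
PUSH -1 → 77 77 -10 -1
ROT     → 77 -10 -1 77
SUB     → 77 -10 -78
ADD     → 77 -88
STORE 2 → 77
PUSH -5 → 77 -5
DIV     → -15
PUSH -8 → -15 -8
MUL     → 120
PUSH -4 → 120 -4
PUSH -9 → 120 -4 -9
PUSH 5  → 120 -4 -9 5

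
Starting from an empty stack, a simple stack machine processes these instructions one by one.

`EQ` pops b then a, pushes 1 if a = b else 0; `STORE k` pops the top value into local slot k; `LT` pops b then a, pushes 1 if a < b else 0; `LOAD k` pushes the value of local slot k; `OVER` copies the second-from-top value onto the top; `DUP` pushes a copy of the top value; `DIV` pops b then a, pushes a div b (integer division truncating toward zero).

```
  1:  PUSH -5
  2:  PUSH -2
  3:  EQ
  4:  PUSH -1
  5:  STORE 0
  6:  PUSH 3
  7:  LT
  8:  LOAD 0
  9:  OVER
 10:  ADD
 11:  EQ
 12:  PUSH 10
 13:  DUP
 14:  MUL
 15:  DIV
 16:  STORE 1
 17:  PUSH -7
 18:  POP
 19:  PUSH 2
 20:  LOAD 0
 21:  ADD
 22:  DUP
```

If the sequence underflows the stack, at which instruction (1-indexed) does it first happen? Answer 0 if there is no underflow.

PUSH -5 : [-5]
PUSH -2 : [-5, -2]
EQ      : [0]
PUSH -1 : [0, -1]
STORE 0 : [0]
PUSH 3  : [0, 3]
LT      : [1]
LOAD 0  : [1, -1]
OVER    : [1, -1, 1]
ADD     : [1, 0]
EQ      : [0]
PUSH 10 : [0, 10]
DUP     : [0, 10, 10]
MUL     : [0, 100]
DIV     : [0]
STORE 1 : []
PUSH -7 : [-7]
POP     : []
PUSH 2  : [2]
LOAD 0  : [2, -1]
ADD     : [1]
DUP     : [1, 1]

0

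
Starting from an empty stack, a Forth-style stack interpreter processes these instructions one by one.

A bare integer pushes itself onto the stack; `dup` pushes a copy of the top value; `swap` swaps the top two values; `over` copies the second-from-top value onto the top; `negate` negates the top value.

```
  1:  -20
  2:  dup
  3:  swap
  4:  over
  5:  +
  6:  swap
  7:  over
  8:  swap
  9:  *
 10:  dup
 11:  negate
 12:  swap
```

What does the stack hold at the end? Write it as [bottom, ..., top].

-20    → -20
dup    → -20 -20
swap   → -20 -20
over   → -20 -20 -20
+      → -20 -40
swap   → -40 -20
over   → -40 -20 -40
swap   → -40 -40 -20
*      → -40 800
dup    → -40 800 800
negate → -40 800 -800
swap   → -40 -800 800

[-40, -800, 800]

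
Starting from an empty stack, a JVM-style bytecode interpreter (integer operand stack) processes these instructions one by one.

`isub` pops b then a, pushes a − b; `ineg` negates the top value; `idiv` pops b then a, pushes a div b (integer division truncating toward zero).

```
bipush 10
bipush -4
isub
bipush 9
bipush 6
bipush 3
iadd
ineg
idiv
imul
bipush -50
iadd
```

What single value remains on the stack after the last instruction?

bipush 10  -> 10
bipush -4  -> 10 -4
isub       -> 14
bipush 9   -> 14 9
bipush 6   -> 14 9 6
bipush 3   -> 14 9 6 3
iadd       -> 14 9 9
ineg       -> 14 9 -9
idiv       -> 14 -1
imul       -> -14
bipush -50 -> -14 -50
iadd       -> -64

-64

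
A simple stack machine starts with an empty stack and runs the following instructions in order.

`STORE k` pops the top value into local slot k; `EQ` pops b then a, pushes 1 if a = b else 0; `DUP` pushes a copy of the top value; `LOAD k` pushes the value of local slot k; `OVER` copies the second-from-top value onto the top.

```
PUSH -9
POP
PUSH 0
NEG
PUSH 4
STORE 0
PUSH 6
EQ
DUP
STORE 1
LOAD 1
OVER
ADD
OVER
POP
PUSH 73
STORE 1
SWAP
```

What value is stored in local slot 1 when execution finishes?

PUSH -9 -> [-9]
POP     -> []
PUSH 0  -> [0]
NEG     -> [0]
PUSH 4  -> [0, 4]
STORE 0 -> [0]
PUSH 6  -> [0, 6]
EQ      -> [0]
DUP     -> [0, 0]
STORE 1 -> [0]
LOAD 1  -> [0, 0]
OVER    -> [0, 0, 0]
ADD     -> [0, 0]
OVER    -> [0, 0, 0]
POP     -> [0, 0]
PUSH 73 -> [0, 0, 73]
STORE 1 -> [0, 0]
SWAP    -> [0, 0]

73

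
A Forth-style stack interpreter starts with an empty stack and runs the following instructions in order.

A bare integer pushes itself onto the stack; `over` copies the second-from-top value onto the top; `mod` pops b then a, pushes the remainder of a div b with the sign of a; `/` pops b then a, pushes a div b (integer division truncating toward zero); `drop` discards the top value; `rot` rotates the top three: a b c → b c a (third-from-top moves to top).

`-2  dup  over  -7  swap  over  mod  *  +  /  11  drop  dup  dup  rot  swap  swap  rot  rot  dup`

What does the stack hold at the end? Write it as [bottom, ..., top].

[0, 0, 0, 0]

-2   -> [-2]
dup  -> [-2, -2]
over -> [-2, -2, -2]
-7   -> [-2, -2, -2, -7]
swap -> [-2, -2, -7, -2]
over -> [-2, -2, -7, -2, -7]
mod  -> [-2, -2, -7, -2]
*    -> [-2, -2, 14]
+    -> [-2, 12]
/    -> [0]
11   -> [0, 11]
drop -> [0]
dup  -> [0, 0]
dup  -> [0, 0, 0]
rot  -> [0, 0, 0]
swap -> [0, 0, 0]
swap -> [0, 0, 0]
rot  -> [0, 0, 0]
rot  -> [0, 0, 0]
dup  -> [0, 0, 0, 0]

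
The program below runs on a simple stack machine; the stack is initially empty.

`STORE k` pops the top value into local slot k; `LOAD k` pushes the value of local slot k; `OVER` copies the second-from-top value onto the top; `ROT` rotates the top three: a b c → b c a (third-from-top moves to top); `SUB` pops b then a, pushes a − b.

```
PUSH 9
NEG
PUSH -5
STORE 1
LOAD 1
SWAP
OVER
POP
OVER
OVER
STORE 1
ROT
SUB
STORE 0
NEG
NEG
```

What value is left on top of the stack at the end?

-9

PUSH 9  → [9]
NEG     → [-9]
PUSH -5 → [-9, -5]
STORE 1 → [-9]
LOAD 1  → [-9, -5]
SWAP    → [-5, -9]
OVER    → [-5, -9, -5]
POP     → [-5, -9]
OVER    → [-5, -9, -5]
OVER    → [-5, -9, -5, -9]
STORE 1 → [-5, -9, -5]
ROT     → [-9, -5, -5]
SUB     → [-9, 0]
STORE 0 → [-9]
NEG     → [9]
NEG     → [-9]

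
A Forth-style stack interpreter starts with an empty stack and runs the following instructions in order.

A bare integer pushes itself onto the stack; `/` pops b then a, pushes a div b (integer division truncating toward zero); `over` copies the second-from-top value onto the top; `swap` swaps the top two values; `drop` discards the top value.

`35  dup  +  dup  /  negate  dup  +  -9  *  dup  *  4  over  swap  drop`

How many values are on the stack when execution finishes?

2

35     : [35]
dup    : [35, 35]
+      : [70]
dup    : [70, 70]
/      : [1]
negate : [-1]
dup    : [-1, -1]
+      : [-2]
-9     : [-2, -9]
*      : [18]
dup    : [18, 18]
*      : [324]
4      : [324, 4]
over   : [324, 4, 324]
swap   : [324, 324, 4]
drop   : [324, 324]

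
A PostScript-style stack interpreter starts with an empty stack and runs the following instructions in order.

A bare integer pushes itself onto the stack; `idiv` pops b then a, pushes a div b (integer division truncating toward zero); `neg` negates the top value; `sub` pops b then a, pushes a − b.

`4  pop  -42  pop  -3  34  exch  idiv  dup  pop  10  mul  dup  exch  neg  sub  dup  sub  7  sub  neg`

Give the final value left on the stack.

4     4
pop   (empty)
-42   -42
pop   (empty)
-3    -3
34    -3 34
exch  34 -3
idiv  -11
dup   -11 -11
pop   -11
10    -11 10
mul   -110
dup   -110 -110
exch  -110 -110
neg   -110 110
sub   -220
dup   -220 -220
sub   0
7     0 7
sub   -7
neg   7

7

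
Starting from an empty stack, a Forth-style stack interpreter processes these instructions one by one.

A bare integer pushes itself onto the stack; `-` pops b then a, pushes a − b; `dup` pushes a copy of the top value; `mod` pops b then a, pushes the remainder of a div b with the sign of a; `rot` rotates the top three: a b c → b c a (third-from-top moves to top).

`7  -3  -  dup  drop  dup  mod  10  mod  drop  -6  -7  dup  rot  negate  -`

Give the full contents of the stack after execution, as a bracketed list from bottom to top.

7      → 7
-3     → 7 -3
-      → 10
dup    → 10 10
drop   → 10
dup    → 10 10
mod    → 0
10     → 0 10
mod    → 0
drop   → (empty)
-6     → -6
-7     → -6 -7
dup    → -6 -7 -7
rot    → -7 -7 -6
negate → -7 -7 6
-      → -7 -13

[-7, -13]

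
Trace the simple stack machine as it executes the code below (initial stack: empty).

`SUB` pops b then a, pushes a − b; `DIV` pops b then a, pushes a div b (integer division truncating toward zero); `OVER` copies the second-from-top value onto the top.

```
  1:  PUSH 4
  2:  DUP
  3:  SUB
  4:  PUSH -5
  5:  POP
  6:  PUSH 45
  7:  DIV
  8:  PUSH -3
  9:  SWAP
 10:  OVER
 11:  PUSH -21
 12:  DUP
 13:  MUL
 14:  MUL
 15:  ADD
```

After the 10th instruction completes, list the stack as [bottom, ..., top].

[-3, 0, -3]

PUSH 4  : [4]
DUP     : [4, 4]
SUB     : [0]
PUSH -5 : [0, -5]
POP     : [0]
PUSH 45 : [0, 45]
DIV     : [0]
PUSH -3 : [0, -3]
SWAP    : [-3, 0]
OVER    : [-3, 0, -3]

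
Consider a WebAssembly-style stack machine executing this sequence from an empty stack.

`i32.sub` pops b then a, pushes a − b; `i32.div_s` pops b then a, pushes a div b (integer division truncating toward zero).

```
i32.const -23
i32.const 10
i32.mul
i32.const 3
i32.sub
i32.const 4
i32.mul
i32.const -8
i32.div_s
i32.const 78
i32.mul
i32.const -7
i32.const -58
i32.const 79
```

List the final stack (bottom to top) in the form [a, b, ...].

i32.const -23  [-23]
i32.const 10   [-23, 10]
i32.mul        [-230]
i32.const 3    [-230, 3]
i32.sub        [-233]
i32.const 4    [-233, 4]
i32.mul        [-932]
i32.const -8   [-932, -8]
i32.div_s      [116]
i32.const 78   [116, 78]
i32.mul        [9048]
i32.const -7   [9048, -7]
i32.const -58  [9048, -7, -58]
i32.const 79   [9048, -7, -58, 79]

[9048, -7, -58, 79]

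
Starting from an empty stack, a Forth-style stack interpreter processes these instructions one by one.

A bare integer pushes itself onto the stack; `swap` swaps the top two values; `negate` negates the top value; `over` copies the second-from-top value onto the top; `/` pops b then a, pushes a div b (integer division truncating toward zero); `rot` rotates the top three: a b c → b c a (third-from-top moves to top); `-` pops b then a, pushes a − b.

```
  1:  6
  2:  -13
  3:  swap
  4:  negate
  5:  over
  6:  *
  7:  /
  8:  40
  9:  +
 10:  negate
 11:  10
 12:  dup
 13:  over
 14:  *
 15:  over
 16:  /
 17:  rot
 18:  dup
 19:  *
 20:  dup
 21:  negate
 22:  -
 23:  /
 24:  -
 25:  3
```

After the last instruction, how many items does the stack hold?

2

6      → [6]
-13    → [6, -13]
swap   → [-13, 6]
negate → [-13, -6]
over   → [-13, -6, -13]
*      → [-13, 78]
/      → [0]
40     → [0, 40]
+      → [40]
negate → [-40]
10     → [-40, 10]
dup    → [-40, 10, 10]
over   → [-40, 10, 10, 10]
*      → [-40, 10, 100]
over   → [-40, 10, 100, 10]
/      → [-40, 10, 10]
rot    → [10, 10, -40]
dup    → [10, 10, -40, -40]
*      → [10, 10, 1600]
dup    → [10, 10, 1600, 1600]
negate → [10, 10, 1600, -1600]
-      → [10, 10, 3200]
/      → [10, 0]
-      → [10]
3      → [10, 3]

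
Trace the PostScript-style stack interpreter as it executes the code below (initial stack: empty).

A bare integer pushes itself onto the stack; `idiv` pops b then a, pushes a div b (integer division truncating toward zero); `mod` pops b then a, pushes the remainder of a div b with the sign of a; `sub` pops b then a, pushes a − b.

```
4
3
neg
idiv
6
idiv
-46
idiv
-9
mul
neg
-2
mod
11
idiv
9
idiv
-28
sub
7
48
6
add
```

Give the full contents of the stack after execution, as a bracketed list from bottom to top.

[28, 7, 54]

4    : [4]
3    : [4, 3]
neg  : [4, -3]
idiv : [-1]
6    : [-1, 6]
idiv : [0]
-46  : [0, -46]
idiv : [0]
-9   : [0, -9]
mul  : [0]
neg  : [0]
-2   : [0, -2]
mod  : [0]
11   : [0, 11]
idiv : [0]
9    : [0, 9]
idiv : [0]
-28  : [0, -28]
sub  : [28]
7    : [28, 7]
48   : [28, 7, 48]
6    : [28, 7, 48, 6]
add  : [28, 7, 54]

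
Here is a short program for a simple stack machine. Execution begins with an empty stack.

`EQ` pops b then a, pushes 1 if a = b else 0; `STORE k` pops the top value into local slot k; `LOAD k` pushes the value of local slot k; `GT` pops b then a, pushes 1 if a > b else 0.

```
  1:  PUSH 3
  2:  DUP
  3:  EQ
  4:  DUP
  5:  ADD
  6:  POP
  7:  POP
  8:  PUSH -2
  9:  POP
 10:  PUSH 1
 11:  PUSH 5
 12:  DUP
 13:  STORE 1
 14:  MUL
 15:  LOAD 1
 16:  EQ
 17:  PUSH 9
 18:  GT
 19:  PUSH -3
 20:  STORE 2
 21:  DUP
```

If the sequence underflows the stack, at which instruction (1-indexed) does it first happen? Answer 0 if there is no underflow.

7

PUSH 3 : 3
DUP    : 3 3
EQ     : 1
DUP    : 1 1
ADD    : 2
POP    : (empty)
POP  — needs 1 operand, stack has 0 → underflow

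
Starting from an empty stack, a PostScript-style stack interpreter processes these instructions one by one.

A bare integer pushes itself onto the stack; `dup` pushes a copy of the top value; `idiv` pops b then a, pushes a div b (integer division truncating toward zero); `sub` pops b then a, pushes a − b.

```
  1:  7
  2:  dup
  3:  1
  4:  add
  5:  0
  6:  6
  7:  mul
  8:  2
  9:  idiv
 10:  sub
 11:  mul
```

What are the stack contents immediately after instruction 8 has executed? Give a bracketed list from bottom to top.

[7, 8, 0, 2]

7   → 7
dup → 7 7
1   → 7 7 1
add → 7 8
0   → 7 8 0
6   → 7 8 0 6
mul → 7 8 0
2   → 7 8 0 2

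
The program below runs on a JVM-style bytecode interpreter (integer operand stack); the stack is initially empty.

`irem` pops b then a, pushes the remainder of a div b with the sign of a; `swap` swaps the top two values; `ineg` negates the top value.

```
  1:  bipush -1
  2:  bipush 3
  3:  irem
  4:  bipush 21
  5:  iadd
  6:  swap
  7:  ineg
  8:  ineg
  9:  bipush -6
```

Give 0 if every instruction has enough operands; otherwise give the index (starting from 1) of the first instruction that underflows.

6

bipush -1  [-1]
bipush 3   [-1, 3]
irem       [-1]
bipush 21  [-1, 21]
iadd       [20]
swap  — needs 2 operands, stack has 1 → underflow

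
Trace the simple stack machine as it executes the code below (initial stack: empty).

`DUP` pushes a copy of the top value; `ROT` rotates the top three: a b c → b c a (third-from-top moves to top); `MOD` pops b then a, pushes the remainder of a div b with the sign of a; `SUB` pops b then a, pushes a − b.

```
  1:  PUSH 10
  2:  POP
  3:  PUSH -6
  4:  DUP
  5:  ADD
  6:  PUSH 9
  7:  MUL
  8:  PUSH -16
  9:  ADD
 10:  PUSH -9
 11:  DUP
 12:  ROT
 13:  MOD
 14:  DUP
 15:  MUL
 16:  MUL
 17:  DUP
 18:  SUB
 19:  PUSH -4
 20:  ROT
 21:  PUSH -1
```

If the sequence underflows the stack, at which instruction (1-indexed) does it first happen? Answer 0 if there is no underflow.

PUSH 10  -> 10
POP      -> (empty)
PUSH -6  -> -6
DUP      -> -6 -6
ADD      -> -12
PUSH 9   -> -12 9
MUL      -> -108
PUSH -16 -> -108 -16
ADD      -> -124
PUSH -9  -> -124 -9
DUP      -> -124 -9 -9
ROT      -> -9 -9 -124
MOD      -> -9 -9
DUP      -> -9 -9 -9
MUL      -> -9 81
MUL      -> -729
DUP      -> -729 -729
SUB      -> 0
PUSH -4  -> 0 -4
ROT  — needs 3 operands, stack has 2 → underflow

20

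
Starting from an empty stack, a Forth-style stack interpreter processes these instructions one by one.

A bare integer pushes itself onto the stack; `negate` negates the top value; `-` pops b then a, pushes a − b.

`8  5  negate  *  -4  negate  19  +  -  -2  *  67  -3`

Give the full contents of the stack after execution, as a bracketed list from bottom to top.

8       [8]
5       [8, 5]
negate  [8, -5]
*       [-40]
-4      [-40, -4]
negate  [-40, 4]
19      [-40, 4, 19]
+       [-40, 23]
-       [-63]
-2      [-63, -2]
*       [126]
67      [126, 67]
-3      [126, 67, -3]

[126, 67, -3]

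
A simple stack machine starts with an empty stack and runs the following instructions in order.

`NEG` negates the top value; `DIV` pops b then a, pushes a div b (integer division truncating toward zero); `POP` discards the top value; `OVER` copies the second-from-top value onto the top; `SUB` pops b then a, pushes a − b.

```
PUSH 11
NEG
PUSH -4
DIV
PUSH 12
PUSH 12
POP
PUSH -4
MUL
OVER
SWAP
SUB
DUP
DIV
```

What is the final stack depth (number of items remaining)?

2

PUSH 11 → 11
NEG     → -11
PUSH -4 → -11 -4
DIV     → 2
PUSH 12 → 2 12
PUSH 12 → 2 12 12
POP     → 2 12
PUSH -4 → 2 12 -4
MUL     → 2 -48
OVER    → 2 -48 2
SWAP    → 2 2 -48
SUB     → 2 50
DUP     → 2 50 50
DIV     → 2 1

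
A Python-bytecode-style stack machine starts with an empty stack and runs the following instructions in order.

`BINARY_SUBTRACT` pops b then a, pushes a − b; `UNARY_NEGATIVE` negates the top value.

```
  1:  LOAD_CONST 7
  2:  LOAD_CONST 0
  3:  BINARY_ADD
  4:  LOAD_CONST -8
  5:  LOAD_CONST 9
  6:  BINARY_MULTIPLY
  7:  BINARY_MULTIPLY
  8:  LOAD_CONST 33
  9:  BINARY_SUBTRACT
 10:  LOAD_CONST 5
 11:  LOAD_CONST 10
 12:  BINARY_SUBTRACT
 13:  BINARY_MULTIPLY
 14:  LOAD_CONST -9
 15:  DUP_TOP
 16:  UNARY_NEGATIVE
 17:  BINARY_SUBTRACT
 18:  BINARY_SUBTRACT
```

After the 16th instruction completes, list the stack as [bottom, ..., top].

[2685, -9, 9]

LOAD_CONST 7    : [7]
LOAD_CONST 0    : [7, 0]
BINARY_ADD      : [7]
LOAD_CONST -8   : [7, -8]
LOAD_CONST 9    : [7, -8, 9]
BINARY_MULTIPLY : [7, -72]
BINARY_MULTIPLY : [-504]
LOAD_CONST 33   : [-504, 33]
BINARY_SUBTRACT : [-537]
LOAD_CONST 5    : [-537, 5]
LOAD_CONST 10   : [-537, 5, 10]
BINARY_SUBTRACT : [-537, -5]
BINARY_MULTIPLY : [2685]
LOAD_CONST -9   : [2685, -9]
DUP_TOP         : [2685, -9, -9]
UNARY_NEGATIVE  : [2685, -9, 9]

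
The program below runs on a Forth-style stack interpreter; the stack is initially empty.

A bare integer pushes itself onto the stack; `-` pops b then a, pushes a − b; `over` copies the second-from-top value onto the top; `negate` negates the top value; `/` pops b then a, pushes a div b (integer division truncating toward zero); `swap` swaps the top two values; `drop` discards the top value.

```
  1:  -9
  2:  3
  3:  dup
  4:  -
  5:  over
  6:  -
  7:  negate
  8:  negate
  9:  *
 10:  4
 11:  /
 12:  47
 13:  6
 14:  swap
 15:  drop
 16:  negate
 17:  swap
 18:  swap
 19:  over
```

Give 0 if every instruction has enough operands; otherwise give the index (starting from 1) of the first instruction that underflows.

0

-9     -> -9
3      -> -9 3
dup    -> -9 3 3
-      -> -9 0
over   -> -9 0 -9
-      -> -9 9
negate -> -9 -9
negate -> -9 9
*      -> -81
4      -> -81 4
/      -> -20
47     -> -20 47
6      -> -20 47 6
swap   -> -20 6 47
drop   -> -20 6
negate -> -20 -6
swap   -> -6 -20
swap   -> -20 -6
over   -> -20 -6 -20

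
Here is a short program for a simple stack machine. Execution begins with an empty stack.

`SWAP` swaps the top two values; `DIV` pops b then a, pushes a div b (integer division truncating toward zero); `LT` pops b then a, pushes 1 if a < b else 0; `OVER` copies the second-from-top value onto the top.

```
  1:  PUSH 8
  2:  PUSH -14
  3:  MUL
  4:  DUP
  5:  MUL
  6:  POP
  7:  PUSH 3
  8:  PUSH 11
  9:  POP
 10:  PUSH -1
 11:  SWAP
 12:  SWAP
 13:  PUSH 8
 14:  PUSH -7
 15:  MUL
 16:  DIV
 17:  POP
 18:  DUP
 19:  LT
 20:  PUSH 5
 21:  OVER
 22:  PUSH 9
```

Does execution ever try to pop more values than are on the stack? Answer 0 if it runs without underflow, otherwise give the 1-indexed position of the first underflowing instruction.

0

PUSH 8   → [8]
PUSH -14 → [8, -14]
MUL      → [-112]
DUP      → [-112, -112]
MUL      → [12544]
POP      → []
PUSH 3   → [3]
PUSH 11  → [3, 11]
POP      → [3]
PUSH -1  → [3, -1]
SWAP     → [-1, 3]
SWAP     → [3, -1]
PUSH 8   → [3, -1, 8]
PUSH -7  → [3, -1, 8, -7]
MUL      → [3, -1, -56]
DIV      → [3, 0]
POP      → [3]
DUP      → [3, 3]
LT       → [0]
PUSH 5   → [0, 5]
OVER     → [0, 5, 0]
PUSH 9   → [0, 5, 0, 9]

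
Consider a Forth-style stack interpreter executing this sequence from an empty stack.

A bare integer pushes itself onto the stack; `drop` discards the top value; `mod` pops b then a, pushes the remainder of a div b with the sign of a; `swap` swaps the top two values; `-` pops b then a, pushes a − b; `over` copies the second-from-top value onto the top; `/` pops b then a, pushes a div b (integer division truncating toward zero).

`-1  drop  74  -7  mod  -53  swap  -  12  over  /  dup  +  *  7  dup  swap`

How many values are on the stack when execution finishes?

3

-1   -> [-1]
drop -> []
74   -> [74]
-7   -> [74, -7]
mod  -> [4]
-53  -> [4, -53]
swap -> [-53, 4]
-    -> [-57]
12   -> [-57, 12]
over -> [-57, 12, -57]
/    -> [-57, 0]
dup  -> [-57, 0, 0]
+    -> [-57, 0]
*    -> [0]
7    -> [0, 7]
dup  -> [0, 7, 7]
swap -> [0, 7, 7]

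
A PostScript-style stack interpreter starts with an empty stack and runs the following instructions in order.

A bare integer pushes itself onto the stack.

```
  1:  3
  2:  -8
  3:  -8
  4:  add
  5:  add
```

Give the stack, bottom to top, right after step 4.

3   -> 3
-8  -> 3 -8
-8  -> 3 -8 -8
add -> 3 -16

[3, -16]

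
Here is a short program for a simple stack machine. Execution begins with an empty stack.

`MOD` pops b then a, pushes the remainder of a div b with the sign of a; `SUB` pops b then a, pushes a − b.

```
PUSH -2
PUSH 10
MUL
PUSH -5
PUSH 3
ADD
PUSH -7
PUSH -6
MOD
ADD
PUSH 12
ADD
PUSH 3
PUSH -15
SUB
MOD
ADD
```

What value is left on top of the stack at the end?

PUSH -2  → [-2]
PUSH 10  → [-2, 10]
MUL      → [-20]
PUSH -5  → [-20, -5]
PUSH 3   → [-20, -5, 3]
ADD      → [-20, -2]
PUSH -7  → [-20, -2, -7]
PUSH -6  → [-20, -2, -7, -6]
MOD      → [-20, -2, -1]
ADD      → [-20, -3]
PUSH 12  → [-20, -3, 12]
ADD      → [-20, 9]
PUSH 3   → [-20, 9, 3]
PUSH -15 → [-20, 9, 3, -15]
SUB      → [-20, 9, 18]
MOD      → [-20, 9]
ADD      → [-11]

-11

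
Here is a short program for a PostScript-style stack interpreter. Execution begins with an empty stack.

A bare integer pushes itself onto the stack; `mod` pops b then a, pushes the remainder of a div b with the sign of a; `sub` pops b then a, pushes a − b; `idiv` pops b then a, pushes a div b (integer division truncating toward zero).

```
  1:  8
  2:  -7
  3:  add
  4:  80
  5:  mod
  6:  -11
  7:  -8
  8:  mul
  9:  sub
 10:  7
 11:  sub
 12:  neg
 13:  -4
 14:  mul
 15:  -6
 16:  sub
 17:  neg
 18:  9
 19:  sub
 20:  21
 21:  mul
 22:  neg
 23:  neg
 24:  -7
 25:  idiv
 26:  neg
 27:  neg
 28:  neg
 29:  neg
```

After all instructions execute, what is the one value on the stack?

-1083

8    : 8
-7   : 8 -7
add  : 1
80   : 1 80
mod  : 1
-11  : 1 -11
-8   : 1 -11 -8
mul  : 1 88
sub  : -87
7    : -87 7
sub  : -94
neg  : 94
-4   : 94 -4
mul  : -376
-6   : -376 -6
sub  : -370
neg  : 370
9    : 370 9
sub  : 361
21   : 361 21
mul  : 7581
neg  : -7581
neg  : 7581
-7   : 7581 -7
idiv : -1083
neg  : 1083
neg  : -1083
neg  : 1083
neg  : -1083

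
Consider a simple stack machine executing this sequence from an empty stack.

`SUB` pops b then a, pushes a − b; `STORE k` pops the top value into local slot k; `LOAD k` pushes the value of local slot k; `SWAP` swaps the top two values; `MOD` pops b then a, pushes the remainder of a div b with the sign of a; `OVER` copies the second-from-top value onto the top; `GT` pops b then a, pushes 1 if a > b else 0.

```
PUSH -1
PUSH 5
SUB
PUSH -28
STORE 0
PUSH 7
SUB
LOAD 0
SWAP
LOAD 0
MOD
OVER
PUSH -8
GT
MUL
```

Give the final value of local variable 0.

PUSH -1  : -1
PUSH 5   : -1 5
SUB      : -6
PUSH -28 : -6 -28
STORE 0  : -6
PUSH 7   : -6 7
SUB      : -13
LOAD 0   : -13 -28
SWAP     : -28 -13
LOAD 0   : -28 -13 -28
MOD      : -28 -13
OVER     : -28 -13 -28
PUSH -8  : -28 -13 -28 -8
GT       : -28 -13 0
MUL      : -28 0

-28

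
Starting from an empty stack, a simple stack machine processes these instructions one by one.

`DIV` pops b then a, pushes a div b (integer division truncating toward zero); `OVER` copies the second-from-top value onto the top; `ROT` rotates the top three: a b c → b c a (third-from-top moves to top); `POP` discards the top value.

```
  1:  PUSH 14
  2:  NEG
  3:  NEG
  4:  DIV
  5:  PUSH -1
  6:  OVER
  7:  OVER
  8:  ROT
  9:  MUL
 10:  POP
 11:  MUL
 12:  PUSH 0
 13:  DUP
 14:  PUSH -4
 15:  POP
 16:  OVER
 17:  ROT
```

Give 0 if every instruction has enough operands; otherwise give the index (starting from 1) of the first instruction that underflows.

4

PUSH 14 : 14
NEG     : -14
NEG     : 14
DIV  — needs 2 operands, stack has 1 → underflow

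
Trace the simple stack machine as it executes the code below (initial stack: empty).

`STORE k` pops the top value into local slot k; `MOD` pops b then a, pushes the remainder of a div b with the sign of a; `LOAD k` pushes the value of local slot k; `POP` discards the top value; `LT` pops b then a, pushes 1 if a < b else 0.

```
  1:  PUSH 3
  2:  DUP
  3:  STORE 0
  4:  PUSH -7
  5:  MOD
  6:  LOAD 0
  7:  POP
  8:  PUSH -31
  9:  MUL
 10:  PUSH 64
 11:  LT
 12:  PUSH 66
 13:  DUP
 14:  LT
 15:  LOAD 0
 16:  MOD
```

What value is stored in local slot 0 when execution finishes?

PUSH 3   → [3]
DUP      → [3, 3]
STORE 0  → [3]
PUSH -7  → [3, -7]
MOD      → [3]
LOAD 0   → [3, 3]
POP      → [3]
PUSH -31 → [3, -31]
MUL      → [-93]
PUSH 64  → [-93, 64]
LT       → [1]
PUSH 66  → [1, 66]
DUP      → [1, 66, 66]
LT       → [1, 0]
LOAD 0   → [1, 0, 3]
MOD      → [1, 0]

3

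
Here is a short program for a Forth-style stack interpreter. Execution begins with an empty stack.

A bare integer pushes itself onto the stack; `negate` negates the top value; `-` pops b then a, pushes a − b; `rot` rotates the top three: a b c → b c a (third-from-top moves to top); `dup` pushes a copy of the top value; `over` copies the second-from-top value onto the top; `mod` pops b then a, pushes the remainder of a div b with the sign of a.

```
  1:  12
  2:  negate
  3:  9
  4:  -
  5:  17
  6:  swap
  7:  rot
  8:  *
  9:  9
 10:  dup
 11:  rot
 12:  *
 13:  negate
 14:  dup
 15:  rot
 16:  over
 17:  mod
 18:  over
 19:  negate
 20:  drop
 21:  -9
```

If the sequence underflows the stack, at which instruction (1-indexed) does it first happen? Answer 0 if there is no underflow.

7

12     → 12
negate → -12
9      → -12 9
-      → -21
17     → -21 17
swap   → 17 -21
rot  — needs 3 operands, stack has 2 → underflow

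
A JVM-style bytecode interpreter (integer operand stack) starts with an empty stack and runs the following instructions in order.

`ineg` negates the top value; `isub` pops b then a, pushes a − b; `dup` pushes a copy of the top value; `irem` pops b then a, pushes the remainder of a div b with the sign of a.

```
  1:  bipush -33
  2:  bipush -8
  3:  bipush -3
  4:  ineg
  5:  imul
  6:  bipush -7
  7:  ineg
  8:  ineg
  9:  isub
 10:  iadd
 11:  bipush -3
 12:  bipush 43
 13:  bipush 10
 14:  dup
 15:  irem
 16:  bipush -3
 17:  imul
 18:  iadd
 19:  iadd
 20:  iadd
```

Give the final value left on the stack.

-10

bipush -33 → [-33]
bipush -8  → [-33, -8]
bipush -3  → [-33, -8, -3]
ineg       → [-33, -8, 3]
imul       → [-33, -24]
bipush -7  → [-33, -24, -7]
ineg       → [-33, -24, 7]
ineg       → [-33, -24, -7]
isub       → [-33, -17]
iadd       → [-50]
bipush -3  → [-50, -3]
bipush 43  → [-50, -3, 43]
bipush 10  → [-50, -3, 43, 10]
dup        → [-50, -3, 43, 10, 10]
irem       → [-50, -3, 43, 0]
bipush -3  → [-50, -3, 43, 0, -3]
imul       → [-50, -3, 43, 0]
iadd       → [-50, -3, 43]
iadd       → [-50, 40]
iadd       → [-10]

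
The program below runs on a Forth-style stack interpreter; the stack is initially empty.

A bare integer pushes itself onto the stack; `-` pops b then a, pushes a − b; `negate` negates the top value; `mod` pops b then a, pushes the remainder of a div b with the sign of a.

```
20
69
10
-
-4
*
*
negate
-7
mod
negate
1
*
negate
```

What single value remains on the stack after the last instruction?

20     → 20
69     → 20 69
10     → 20 69 10
-      → 20 59
-4     → 20 59 -4
*      → 20 -236
*      → -4720
negate → 4720
-7     → 4720 -7
mod    → 2
negate → -2
1      → -2 1
*      → -2
negate → 2

2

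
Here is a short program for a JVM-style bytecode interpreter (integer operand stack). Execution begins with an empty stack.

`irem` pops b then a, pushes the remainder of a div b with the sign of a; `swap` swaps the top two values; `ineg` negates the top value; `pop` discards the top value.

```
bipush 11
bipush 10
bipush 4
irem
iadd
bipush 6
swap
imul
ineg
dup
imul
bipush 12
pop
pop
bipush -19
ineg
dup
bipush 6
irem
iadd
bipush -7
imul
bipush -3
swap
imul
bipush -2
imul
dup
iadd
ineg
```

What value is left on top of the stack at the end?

bipush 11  -> [11]
bipush 10  -> [11, 10]
bipush 4   -> [11, 10, 4]
irem       -> [11, 2]
iadd       -> [13]
bipush 6   -> [13, 6]
swap       -> [6, 13]
imul       -> [78]
ineg       -> [-78]
dup        -> [-78, -78]
imul       -> [6084]
bipush 12  -> [6084, 12]
pop        -> [6084]
pop        -> []
bipush -19 -> [-19]
ineg       -> [19]
dup        -> [19, 19]
bipush 6   -> [19, 19, 6]
irem       -> [19, 1]
iadd       -> [20]
bipush -7  -> [20, -7]
imul       -> [-140]
bipush -3  -> [-140, -3]
swap       -> [-3, -140]
imul       -> [420]
bipush -2  -> [420, -2]
imul       -> [-840]
dup        -> [-840, -840]
iadd       -> [-1680]
ineg       -> [1680]

1680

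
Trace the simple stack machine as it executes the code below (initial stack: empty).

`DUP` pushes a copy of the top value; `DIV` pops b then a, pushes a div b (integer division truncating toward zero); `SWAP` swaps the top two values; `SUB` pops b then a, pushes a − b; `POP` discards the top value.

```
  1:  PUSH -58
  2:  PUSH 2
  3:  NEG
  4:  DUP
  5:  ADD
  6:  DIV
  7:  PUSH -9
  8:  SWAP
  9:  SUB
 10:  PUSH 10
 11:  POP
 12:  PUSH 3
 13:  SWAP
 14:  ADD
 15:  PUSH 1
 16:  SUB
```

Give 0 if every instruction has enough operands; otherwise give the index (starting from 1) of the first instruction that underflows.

PUSH -58  [-58]
PUSH 2    [-58, 2]
NEG       [-58, -2]
DUP       [-58, -2, -2]
ADD       [-58, -4]
DIV       [14]
PUSH -9   [14, -9]
SWAP      [-9, 14]
SUB       [-23]
PUSH 10   [-23, 10]
POP       [-23]
PUSH 3    [-23, 3]
SWAP      [3, -23]
ADD       [-20]
PUSH 1    [-20, 1]
SUB       [-21]

0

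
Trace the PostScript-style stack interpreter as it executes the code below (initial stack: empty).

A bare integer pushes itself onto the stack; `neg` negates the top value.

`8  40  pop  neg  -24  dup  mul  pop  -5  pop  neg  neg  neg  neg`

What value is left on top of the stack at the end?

-8

8   -> [8]
40  -> [8, 40]
pop -> [8]
neg -> [-8]
-24 -> [-8, -24]
dup -> [-8, -24, -24]
mul -> [-8, 576]
pop -> [-8]
-5  -> [-8, -5]
pop -> [-8]
neg -> [8]
neg -> [-8]
neg -> [8]
neg -> [-8]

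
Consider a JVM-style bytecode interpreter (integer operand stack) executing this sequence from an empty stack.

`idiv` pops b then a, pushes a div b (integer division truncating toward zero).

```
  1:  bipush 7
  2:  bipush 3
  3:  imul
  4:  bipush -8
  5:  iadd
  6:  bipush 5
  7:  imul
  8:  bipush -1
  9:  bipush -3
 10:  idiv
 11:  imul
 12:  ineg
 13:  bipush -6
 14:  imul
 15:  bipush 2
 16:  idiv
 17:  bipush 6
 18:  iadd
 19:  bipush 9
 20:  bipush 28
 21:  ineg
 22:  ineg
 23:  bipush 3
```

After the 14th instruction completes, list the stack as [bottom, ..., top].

bipush 7  → [7]
bipush 3  → [7, 3]
imul      → [21]
bipush -8 → [21, -8]
iadd      → [13]
bipush 5  → [13, 5]
imul      → [65]
bipush -1 → [65, -1]
bipush -3 → [65, -1, -3]
idiv      → [65, 0]
imul      → [0]
ineg      → [0]
bipush -6 → [0, -6]
imul      → [0]

[0]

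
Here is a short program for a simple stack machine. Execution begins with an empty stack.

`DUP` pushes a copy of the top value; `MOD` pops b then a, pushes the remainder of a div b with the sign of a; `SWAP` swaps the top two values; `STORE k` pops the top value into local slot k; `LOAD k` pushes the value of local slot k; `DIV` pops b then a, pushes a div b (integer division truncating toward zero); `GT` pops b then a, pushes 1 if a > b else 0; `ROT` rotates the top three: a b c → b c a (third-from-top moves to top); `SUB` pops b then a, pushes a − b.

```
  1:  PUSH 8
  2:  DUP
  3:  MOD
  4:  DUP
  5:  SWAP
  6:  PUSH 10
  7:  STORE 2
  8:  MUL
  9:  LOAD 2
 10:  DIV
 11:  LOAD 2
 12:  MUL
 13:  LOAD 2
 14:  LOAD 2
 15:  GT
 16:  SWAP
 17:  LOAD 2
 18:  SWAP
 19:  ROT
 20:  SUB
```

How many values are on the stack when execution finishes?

2

PUSH 8  -> 8
DUP     -> 8 8
MOD     -> 0
DUP     -> 0 0
SWAP    -> 0 0
PUSH 10 -> 0 0 10
STORE 2 -> 0 0
MUL     -> 0
LOAD 2  -> 0 10
DIV     -> 0
LOAD 2  -> 0 10
MUL     -> 0
LOAD 2  -> 0 10
LOAD 2  -> 0 10 10
GT      -> 0 0
SWAP    -> 0 0
LOAD 2  -> 0 0 10
SWAP    -> 0 10 0
ROT     -> 10 0 0
SUB     -> 10 0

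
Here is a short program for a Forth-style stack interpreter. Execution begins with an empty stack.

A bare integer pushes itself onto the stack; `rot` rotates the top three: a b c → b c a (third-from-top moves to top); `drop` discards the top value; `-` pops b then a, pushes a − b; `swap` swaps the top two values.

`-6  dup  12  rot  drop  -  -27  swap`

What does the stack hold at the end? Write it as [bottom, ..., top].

-6   → -6
dup  → -6 -6
12   → -6 -6 12
rot  → -6 12 -6
drop → -6 12
-    → -18
-27  → -18 -27
swap → -27 -18

[-27, -18]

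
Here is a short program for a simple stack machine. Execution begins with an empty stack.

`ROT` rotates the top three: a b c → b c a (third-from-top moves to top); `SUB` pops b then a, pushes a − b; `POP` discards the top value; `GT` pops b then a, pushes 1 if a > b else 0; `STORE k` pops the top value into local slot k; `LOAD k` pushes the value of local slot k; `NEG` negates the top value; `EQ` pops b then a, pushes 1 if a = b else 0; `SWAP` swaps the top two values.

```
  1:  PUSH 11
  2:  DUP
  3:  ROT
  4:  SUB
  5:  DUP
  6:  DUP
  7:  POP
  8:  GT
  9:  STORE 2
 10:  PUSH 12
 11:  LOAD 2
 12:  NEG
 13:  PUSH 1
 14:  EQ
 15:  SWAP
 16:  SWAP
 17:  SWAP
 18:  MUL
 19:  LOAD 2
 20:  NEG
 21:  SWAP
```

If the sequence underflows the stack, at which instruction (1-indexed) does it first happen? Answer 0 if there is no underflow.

PUSH 11  11
DUP      11 11
ROT  — needs 3 operands, stack has 2 → underflow

3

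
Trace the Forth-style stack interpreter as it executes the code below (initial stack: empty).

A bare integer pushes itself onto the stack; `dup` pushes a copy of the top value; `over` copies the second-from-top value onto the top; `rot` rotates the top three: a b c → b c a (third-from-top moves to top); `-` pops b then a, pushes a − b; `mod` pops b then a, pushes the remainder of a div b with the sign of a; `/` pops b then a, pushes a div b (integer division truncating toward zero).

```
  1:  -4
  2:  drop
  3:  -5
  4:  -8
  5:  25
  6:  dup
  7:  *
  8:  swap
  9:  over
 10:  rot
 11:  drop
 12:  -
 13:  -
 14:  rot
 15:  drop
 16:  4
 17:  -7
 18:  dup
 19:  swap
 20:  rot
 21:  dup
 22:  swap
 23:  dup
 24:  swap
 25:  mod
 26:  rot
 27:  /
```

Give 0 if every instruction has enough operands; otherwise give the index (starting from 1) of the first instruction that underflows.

14

-4    [-4]
drop  []
-5    [-5]
-8    [-5, -8]
25    [-5, -8, 25]
dup   [-5, -8, 25, 25]
*     [-5, -8, 625]
swap  [-5, 625, -8]
over  [-5, 625, -8, 625]
rot   [-5, -8, 625, 625]
drop  [-5, -8, 625]
-     [-5, -633]
-     [628]
rot  — needs 3 operands, stack has 1 → underflow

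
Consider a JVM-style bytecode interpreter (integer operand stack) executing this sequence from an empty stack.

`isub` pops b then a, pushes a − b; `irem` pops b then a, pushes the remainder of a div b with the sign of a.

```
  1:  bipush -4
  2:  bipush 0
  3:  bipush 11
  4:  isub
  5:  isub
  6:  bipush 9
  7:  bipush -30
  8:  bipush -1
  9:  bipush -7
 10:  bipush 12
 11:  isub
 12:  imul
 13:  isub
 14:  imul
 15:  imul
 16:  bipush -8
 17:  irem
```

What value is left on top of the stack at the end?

bipush -4  -> -4
bipush 0   -> -4 0
bipush 11  -> -4 0 11
isub       -> -4 -11
isub       -> 7
bipush 9   -> 7 9
bipush -30 -> 7 9 -30
bipush -1  -> 7 9 -30 -1
bipush -7  -> 7 9 -30 -1 -7
bipush 12  -> 7 9 -30 -1 -7 12
isub       -> 7 9 -30 -1 -19
imul       -> 7 9 -30 19
isub       -> 7 9 -49
imul       -> 7 -441
imul       -> -3087
bipush -8  -> -3087 -8
irem       -> -7

-7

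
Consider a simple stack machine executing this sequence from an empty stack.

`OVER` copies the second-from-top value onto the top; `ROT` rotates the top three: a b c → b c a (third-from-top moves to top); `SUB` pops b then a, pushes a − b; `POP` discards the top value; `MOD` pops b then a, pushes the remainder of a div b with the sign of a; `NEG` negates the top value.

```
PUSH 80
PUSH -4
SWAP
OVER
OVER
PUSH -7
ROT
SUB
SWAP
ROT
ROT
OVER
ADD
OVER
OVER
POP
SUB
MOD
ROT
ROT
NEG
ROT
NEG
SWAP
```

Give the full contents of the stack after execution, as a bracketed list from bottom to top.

PUSH 80  80
PUSH -4  80 -4
SWAP     -4 80
OVER     -4 80 -4
OVER     -4 80 -4 80
PUSH -7  -4 80 -4 80 -7
ROT      -4 80 80 -7 -4
SUB      -4 80 80 -3
SWAP     -4 80 -3 80
ROT      -4 -3 80 80
ROT      -4 80 80 -3
OVER     -4 80 80 -3 80
ADD      -4 80 80 77
OVER     -4 80 80 77 80
OVER     -4 80 80 77 80 77
POP      -4 80 80 77 80
SUB      -4 80 80 -3
MOD      -4 80 2
ROT      80 2 -4
ROT      2 -4 80
NEG      2 -4 -80
ROT      -4 -80 2
NEG      -4 -80 -2
SWAP     -4 -2 -80

[-4, -2, -80]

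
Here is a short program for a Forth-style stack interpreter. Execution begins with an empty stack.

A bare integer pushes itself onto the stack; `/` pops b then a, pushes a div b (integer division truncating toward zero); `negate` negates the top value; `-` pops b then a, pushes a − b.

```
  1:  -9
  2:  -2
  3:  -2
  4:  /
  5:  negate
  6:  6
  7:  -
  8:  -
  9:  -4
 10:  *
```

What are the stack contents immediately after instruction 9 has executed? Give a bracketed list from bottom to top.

-9     -> [-9]
-2     -> [-9, -2]
-2     -> [-9, -2, -2]
/      -> [-9, 1]
negate -> [-9, -1]
6      -> [-9, -1, 6]
-      -> [-9, -7]
-      -> [-2]
-4     -> [-2, -4]

[-2, -4]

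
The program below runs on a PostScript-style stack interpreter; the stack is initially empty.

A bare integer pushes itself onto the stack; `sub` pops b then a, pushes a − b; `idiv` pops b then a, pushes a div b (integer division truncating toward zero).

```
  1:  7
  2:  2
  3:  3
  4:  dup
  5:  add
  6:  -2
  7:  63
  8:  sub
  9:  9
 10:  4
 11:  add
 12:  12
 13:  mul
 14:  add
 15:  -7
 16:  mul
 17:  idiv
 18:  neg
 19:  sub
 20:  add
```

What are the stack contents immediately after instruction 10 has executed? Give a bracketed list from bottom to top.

[7, 2, 6, -65, 9, 4]

7   -> 7
2   -> 7 2
3   -> 7 2 3
dup -> 7 2 3 3
add -> 7 2 6
-2  -> 7 2 6 -2
63  -> 7 2 6 -2 63
sub -> 7 2 6 -65
9   -> 7 2 6 -65 9
4   -> 7 2 6 -65 9 4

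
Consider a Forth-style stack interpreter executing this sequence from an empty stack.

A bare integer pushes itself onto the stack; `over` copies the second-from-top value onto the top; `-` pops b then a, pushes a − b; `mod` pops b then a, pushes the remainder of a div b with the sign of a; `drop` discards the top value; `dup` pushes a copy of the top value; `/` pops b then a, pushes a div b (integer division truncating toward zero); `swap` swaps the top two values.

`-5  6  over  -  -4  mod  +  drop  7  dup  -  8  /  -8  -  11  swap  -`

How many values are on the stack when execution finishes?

1

-5    [-5]
6     [-5, 6]
over  [-5, 6, -5]
-     [-5, 11]
-4    [-5, 11, -4]
mod   [-5, 3]
+     [-2]
drop  []
7     [7]
dup   [7, 7]
-     [0]
8     [0, 8]
/     [0]
-8    [0, -8]
-     [8]
11    [8, 11]
swap  [11, 8]
-     [3]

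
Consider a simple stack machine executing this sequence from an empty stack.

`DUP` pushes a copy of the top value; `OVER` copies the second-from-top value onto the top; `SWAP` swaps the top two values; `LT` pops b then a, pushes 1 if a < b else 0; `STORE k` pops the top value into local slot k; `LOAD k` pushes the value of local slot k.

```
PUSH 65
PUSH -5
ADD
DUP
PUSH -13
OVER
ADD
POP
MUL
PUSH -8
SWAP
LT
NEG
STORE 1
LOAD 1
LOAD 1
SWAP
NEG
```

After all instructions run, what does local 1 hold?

PUSH 65   [65]
PUSH -5   [65, -5]
ADD       [60]
DUP       [60, 60]
PUSH -13  [60, 60, -13]
OVER      [60, 60, -13, 60]
ADD       [60, 60, 47]
POP       [60, 60]
MUL       [3600]
PUSH -8   [3600, -8]
SWAP      [-8, 3600]
LT        [1]
NEG       [-1]
STORE 1   []
LOAD 1    [-1]
LOAD 1    [-1, -1]
SWAP      [-1, -1]
NEG       [-1, 1]

-1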